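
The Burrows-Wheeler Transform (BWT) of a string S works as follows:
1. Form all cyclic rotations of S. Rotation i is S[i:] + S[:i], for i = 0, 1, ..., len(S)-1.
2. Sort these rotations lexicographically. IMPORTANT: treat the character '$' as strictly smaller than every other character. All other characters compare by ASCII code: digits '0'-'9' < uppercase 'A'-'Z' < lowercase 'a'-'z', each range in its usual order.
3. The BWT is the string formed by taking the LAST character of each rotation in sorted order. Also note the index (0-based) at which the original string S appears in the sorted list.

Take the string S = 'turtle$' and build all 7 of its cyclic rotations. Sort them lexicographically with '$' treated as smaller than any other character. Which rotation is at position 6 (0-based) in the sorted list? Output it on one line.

Answer: urtle$t

Derivation:
All 7 rotations (rotation i = S[i:]+S[:i]):
  rot[0] = turtle$
  rot[1] = urtle$t
  rot[2] = rtle$tu
  rot[3] = tle$tur
  rot[4] = le$turt
  rot[5] = e$turtl
  rot[6] = $turtle
Sorted (with $ < everything):
  sorted[0] = $turtle
  sorted[1] = e$turtl
  sorted[2] = le$turt
  sorted[3] = rtle$tu
  sorted[4] = tle$tur
  sorted[5] = turtle$
  sorted[6] = urtle$t
sorted[6] = urtle$t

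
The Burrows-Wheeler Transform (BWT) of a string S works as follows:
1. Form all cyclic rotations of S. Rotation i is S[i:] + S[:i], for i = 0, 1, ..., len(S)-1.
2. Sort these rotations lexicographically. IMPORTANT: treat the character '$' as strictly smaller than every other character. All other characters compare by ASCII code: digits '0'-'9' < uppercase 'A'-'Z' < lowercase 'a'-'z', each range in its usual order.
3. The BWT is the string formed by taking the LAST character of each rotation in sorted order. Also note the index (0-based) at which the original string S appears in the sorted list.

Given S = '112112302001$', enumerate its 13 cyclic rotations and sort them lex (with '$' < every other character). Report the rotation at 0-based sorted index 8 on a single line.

Answer: 12302001$1121

Derivation:
All 13 rotations (rotation i = S[i:]+S[:i]):
  rot[0] = 112112302001$
  rot[1] = 12112302001$1
  rot[2] = 2112302001$11
  rot[3] = 112302001$112
  rot[4] = 12302001$1121
  rot[5] = 2302001$11211
  rot[6] = 302001$112112
  rot[7] = 02001$1121123
  rot[8] = 2001$11211230
  rot[9] = 001$112112302
  rot[10] = 01$1121123020
  rot[11] = 1$11211230200
  rot[12] = $112112302001
Sorted (with $ < everything):
  sorted[0] = $112112302001
  sorted[1] = 001$112112302
  sorted[2] = 01$1121123020
  sorted[3] = 02001$1121123
  sorted[4] = 1$11211230200
  sorted[5] = 112112302001$
  sorted[6] = 112302001$112
  sorted[7] = 12112302001$1
  sorted[8] = 12302001$1121
  sorted[9] = 2001$11211230
  sorted[10] = 2112302001$11
  sorted[11] = 2302001$11211
  sorted[12] = 302001$112112
sorted[8] = 12302001$1121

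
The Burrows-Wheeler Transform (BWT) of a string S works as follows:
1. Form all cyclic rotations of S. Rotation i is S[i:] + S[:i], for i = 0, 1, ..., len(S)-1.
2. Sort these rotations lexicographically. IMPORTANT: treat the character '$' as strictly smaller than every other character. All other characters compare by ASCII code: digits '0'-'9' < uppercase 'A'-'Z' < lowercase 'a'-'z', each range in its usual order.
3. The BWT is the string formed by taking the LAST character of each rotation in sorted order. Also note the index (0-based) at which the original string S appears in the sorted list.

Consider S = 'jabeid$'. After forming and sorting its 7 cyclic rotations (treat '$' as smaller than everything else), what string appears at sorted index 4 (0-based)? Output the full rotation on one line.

All 7 rotations (rotation i = S[i:]+S[:i]):
  rot[0] = jabeid$
  rot[1] = abeid$j
  rot[2] = beid$ja
  rot[3] = eid$jab
  rot[4] = id$jabe
  rot[5] = d$jabei
  rot[6] = $jabeid
Sorted (with $ < everything):
  sorted[0] = $jabeid
  sorted[1] = abeid$j
  sorted[2] = beid$ja
  sorted[3] = d$jabei
  sorted[4] = eid$jab
  sorted[5] = id$jabe
  sorted[6] = jabeid$
sorted[4] = eid$jab

Answer: eid$jab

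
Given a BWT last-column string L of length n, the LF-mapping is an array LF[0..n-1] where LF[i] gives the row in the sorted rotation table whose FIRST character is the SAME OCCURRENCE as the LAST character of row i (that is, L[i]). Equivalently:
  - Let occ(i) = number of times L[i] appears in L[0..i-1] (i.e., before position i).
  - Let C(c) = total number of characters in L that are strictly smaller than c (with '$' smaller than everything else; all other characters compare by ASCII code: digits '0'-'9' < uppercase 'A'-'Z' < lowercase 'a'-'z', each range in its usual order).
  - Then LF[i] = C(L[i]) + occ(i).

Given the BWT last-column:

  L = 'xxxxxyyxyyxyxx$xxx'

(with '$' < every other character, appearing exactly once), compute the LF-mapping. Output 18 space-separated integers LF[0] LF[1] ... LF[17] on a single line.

Char counts: '$':1, 'x':12, 'y':5
C (first-col start): C('$')=0, C('x')=1, C('y')=13
L[0]='x': occ=0, LF[0]=C('x')+0=1+0=1
L[1]='x': occ=1, LF[1]=C('x')+1=1+1=2
L[2]='x': occ=2, LF[2]=C('x')+2=1+2=3
L[3]='x': occ=3, LF[3]=C('x')+3=1+3=4
L[4]='x': occ=4, LF[4]=C('x')+4=1+4=5
L[5]='y': occ=0, LF[5]=C('y')+0=13+0=13
L[6]='y': occ=1, LF[6]=C('y')+1=13+1=14
L[7]='x': occ=5, LF[7]=C('x')+5=1+5=6
L[8]='y': occ=2, LF[8]=C('y')+2=13+2=15
L[9]='y': occ=3, LF[9]=C('y')+3=13+3=16
L[10]='x': occ=6, LF[10]=C('x')+6=1+6=7
L[11]='y': occ=4, LF[11]=C('y')+4=13+4=17
L[12]='x': occ=7, LF[12]=C('x')+7=1+7=8
L[13]='x': occ=8, LF[13]=C('x')+8=1+8=9
L[14]='$': occ=0, LF[14]=C('$')+0=0+0=0
L[15]='x': occ=9, LF[15]=C('x')+9=1+9=10
L[16]='x': occ=10, LF[16]=C('x')+10=1+10=11
L[17]='x': occ=11, LF[17]=C('x')+11=1+11=12

Answer: 1 2 3 4 5 13 14 6 15 16 7 17 8 9 0 10 11 12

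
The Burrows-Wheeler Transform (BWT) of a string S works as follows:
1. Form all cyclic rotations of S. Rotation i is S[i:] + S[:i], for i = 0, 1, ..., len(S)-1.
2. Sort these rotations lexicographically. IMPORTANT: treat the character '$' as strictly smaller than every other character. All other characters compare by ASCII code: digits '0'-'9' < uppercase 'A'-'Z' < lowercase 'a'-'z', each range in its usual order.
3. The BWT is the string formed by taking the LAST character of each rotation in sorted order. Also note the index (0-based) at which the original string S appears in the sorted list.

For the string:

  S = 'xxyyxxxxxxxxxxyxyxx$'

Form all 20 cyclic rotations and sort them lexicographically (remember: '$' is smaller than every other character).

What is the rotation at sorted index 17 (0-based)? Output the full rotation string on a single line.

Answer: yxxxxxxxxxxyxyxx$xxy

Derivation:
All 20 rotations (rotation i = S[i:]+S[:i]):
  rot[0] = xxyyxxxxxxxxxxyxyxx$
  rot[1] = xyyxxxxxxxxxxyxyxx$x
  rot[2] = yyxxxxxxxxxxyxyxx$xx
  rot[3] = yxxxxxxxxxxyxyxx$xxy
  rot[4] = xxxxxxxxxxyxyxx$xxyy
  rot[5] = xxxxxxxxxyxyxx$xxyyx
  rot[6] = xxxxxxxxyxyxx$xxyyxx
  rot[7] = xxxxxxxyxyxx$xxyyxxx
  rot[8] = xxxxxxyxyxx$xxyyxxxx
  rot[9] = xxxxxyxyxx$xxyyxxxxx
  rot[10] = xxxxyxyxx$xxyyxxxxxx
  rot[11] = xxxyxyxx$xxyyxxxxxxx
  rot[12] = xxyxyxx$xxyyxxxxxxxx
  rot[13] = xyxyxx$xxyyxxxxxxxxx
  rot[14] = yxyxx$xxyyxxxxxxxxxx
  rot[15] = xyxx$xxyyxxxxxxxxxxy
  rot[16] = yxx$xxyyxxxxxxxxxxyx
  rot[17] = xx$xxyyxxxxxxxxxxyxy
  rot[18] = x$xxyyxxxxxxxxxxyxyx
  rot[19] = $xxyyxxxxxxxxxxyxyxx
Sorted (with $ < everything):
  sorted[0] = $xxyyxxxxxxxxxxyxyxx
  sorted[1] = x$xxyyxxxxxxxxxxyxyx
  sorted[2] = xx$xxyyxxxxxxxxxxyxy
  sorted[3] = xxxxxxxxxxyxyxx$xxyy
  sorted[4] = xxxxxxxxxyxyxx$xxyyx
  sorted[5] = xxxxxxxxyxyxx$xxyyxx
  sorted[6] = xxxxxxxyxyxx$xxyyxxx
  sorted[7] = xxxxxxyxyxx$xxyyxxxx
  sorted[8] = xxxxxyxyxx$xxyyxxxxx
  sorted[9] = xxxxyxyxx$xxyyxxxxxx
  sorted[10] = xxxyxyxx$xxyyxxxxxxx
  sorted[11] = xxyxyxx$xxyyxxxxxxxx
  sorted[12] = xxyyxxxxxxxxxxyxyxx$
  sorted[13] = xyxx$xxyyxxxxxxxxxxy
  sorted[14] = xyxyxx$xxyyxxxxxxxxx
  sorted[15] = xyyxxxxxxxxxxyxyxx$x
  sorted[16] = yxx$xxyyxxxxxxxxxxyx
  sorted[17] = yxxxxxxxxxxyxyxx$xxy
  sorted[18] = yxyxx$xxyyxxxxxxxxxx
  sorted[19] = yyxxxxxxxxxxyxyxx$xx
sorted[17] = yxxxxxxxxxxyxyxx$xxy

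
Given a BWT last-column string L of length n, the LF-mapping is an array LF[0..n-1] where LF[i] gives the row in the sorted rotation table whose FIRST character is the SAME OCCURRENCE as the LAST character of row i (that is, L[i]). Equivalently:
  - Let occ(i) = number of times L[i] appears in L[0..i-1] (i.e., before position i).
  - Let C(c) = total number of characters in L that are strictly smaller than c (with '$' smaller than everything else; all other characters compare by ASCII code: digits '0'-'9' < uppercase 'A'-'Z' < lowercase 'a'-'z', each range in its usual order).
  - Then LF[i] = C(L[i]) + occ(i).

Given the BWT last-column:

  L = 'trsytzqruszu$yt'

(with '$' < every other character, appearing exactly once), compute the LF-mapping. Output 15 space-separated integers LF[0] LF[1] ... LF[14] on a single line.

Char counts: '$':1, 'q':1, 'r':2, 's':2, 't':3, 'u':2, 'y':2, 'z':2
C (first-col start): C('$')=0, C('q')=1, C('r')=2, C('s')=4, C('t')=6, C('u')=9, C('y')=11, C('z')=13
L[0]='t': occ=0, LF[0]=C('t')+0=6+0=6
L[1]='r': occ=0, LF[1]=C('r')+0=2+0=2
L[2]='s': occ=0, LF[2]=C('s')+0=4+0=4
L[3]='y': occ=0, LF[3]=C('y')+0=11+0=11
L[4]='t': occ=1, LF[4]=C('t')+1=6+1=7
L[5]='z': occ=0, LF[5]=C('z')+0=13+0=13
L[6]='q': occ=0, LF[6]=C('q')+0=1+0=1
L[7]='r': occ=1, LF[7]=C('r')+1=2+1=3
L[8]='u': occ=0, LF[8]=C('u')+0=9+0=9
L[9]='s': occ=1, LF[9]=C('s')+1=4+1=5
L[10]='z': occ=1, LF[10]=C('z')+1=13+1=14
L[11]='u': occ=1, LF[11]=C('u')+1=9+1=10
L[12]='$': occ=0, LF[12]=C('$')+0=0+0=0
L[13]='y': occ=1, LF[13]=C('y')+1=11+1=12
L[14]='t': occ=2, LF[14]=C('t')+2=6+2=8

Answer: 6 2 4 11 7 13 1 3 9 5 14 10 0 12 8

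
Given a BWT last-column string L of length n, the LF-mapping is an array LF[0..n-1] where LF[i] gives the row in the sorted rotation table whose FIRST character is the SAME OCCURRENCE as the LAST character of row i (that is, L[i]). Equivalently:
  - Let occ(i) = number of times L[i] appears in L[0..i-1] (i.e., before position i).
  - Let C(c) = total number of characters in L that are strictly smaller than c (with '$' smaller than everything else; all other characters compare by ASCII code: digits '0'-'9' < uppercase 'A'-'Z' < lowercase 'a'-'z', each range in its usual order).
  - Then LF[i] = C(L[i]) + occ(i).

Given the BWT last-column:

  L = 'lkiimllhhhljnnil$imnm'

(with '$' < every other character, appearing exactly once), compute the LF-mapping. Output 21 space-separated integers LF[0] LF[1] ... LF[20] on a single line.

Char counts: '$':1, 'h':3, 'i':4, 'j':1, 'k':1, 'l':5, 'm':3, 'n':3
C (first-col start): C('$')=0, C('h')=1, C('i')=4, C('j')=8, C('k')=9, C('l')=10, C('m')=15, C('n')=18
L[0]='l': occ=0, LF[0]=C('l')+0=10+0=10
L[1]='k': occ=0, LF[1]=C('k')+0=9+0=9
L[2]='i': occ=0, LF[2]=C('i')+0=4+0=4
L[3]='i': occ=1, LF[3]=C('i')+1=4+1=5
L[4]='m': occ=0, LF[4]=C('m')+0=15+0=15
L[5]='l': occ=1, LF[5]=C('l')+1=10+1=11
L[6]='l': occ=2, LF[6]=C('l')+2=10+2=12
L[7]='h': occ=0, LF[7]=C('h')+0=1+0=1
L[8]='h': occ=1, LF[8]=C('h')+1=1+1=2
L[9]='h': occ=2, LF[9]=C('h')+2=1+2=3
L[10]='l': occ=3, LF[10]=C('l')+3=10+3=13
L[11]='j': occ=0, LF[11]=C('j')+0=8+0=8
L[12]='n': occ=0, LF[12]=C('n')+0=18+0=18
L[13]='n': occ=1, LF[13]=C('n')+1=18+1=19
L[14]='i': occ=2, LF[14]=C('i')+2=4+2=6
L[15]='l': occ=4, LF[15]=C('l')+4=10+4=14
L[16]='$': occ=0, LF[16]=C('$')+0=0+0=0
L[17]='i': occ=3, LF[17]=C('i')+3=4+3=7
L[18]='m': occ=1, LF[18]=C('m')+1=15+1=16
L[19]='n': occ=2, LF[19]=C('n')+2=18+2=20
L[20]='m': occ=2, LF[20]=C('m')+2=15+2=17

Answer: 10 9 4 5 15 11 12 1 2 3 13 8 18 19 6 14 0 7 16 20 17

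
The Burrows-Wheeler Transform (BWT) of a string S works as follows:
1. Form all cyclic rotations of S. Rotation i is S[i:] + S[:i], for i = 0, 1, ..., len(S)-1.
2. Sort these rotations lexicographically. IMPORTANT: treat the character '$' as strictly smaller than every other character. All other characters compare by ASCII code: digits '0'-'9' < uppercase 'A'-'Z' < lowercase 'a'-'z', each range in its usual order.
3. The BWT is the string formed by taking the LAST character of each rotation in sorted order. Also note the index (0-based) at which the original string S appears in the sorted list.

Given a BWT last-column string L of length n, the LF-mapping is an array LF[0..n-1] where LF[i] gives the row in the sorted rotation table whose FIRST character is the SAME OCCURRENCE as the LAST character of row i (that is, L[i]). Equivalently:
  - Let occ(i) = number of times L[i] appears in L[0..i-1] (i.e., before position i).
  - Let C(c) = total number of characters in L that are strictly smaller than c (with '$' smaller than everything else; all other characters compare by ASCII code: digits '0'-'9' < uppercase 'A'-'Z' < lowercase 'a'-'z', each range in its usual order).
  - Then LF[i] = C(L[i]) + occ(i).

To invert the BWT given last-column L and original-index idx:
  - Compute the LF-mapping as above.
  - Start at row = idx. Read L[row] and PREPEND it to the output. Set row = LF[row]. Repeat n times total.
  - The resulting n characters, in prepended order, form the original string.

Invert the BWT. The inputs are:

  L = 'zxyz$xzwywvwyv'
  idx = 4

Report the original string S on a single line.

Answer: wyyvzxvyzwxwz$

Derivation:
LF mapping: 11 6 8 12 0 7 13 3 9 4 1 5 10 2
Walk LF starting at row 4, prepending L[row]:
  step 1: row=4, L[4]='$', prepend. Next row=LF[4]=0
  step 2: row=0, L[0]='z', prepend. Next row=LF[0]=11
  step 3: row=11, L[11]='w', prepend. Next row=LF[11]=5
  step 4: row=5, L[5]='x', prepend. Next row=LF[5]=7
  step 5: row=7, L[7]='w', prepend. Next row=LF[7]=3
  step 6: row=3, L[3]='z', prepend. Next row=LF[3]=12
  step 7: row=12, L[12]='y', prepend. Next row=LF[12]=10
  step 8: row=10, L[10]='v', prepend. Next row=LF[10]=1
  step 9: row=1, L[1]='x', prepend. Next row=LF[1]=6
  step 10: row=6, L[6]='z', prepend. Next row=LF[6]=13
  step 11: row=13, L[13]='v', prepend. Next row=LF[13]=2
  step 12: row=2, L[2]='y', prepend. Next row=LF[2]=8
  step 13: row=8, L[8]='y', prepend. Next row=LF[8]=9
  step 14: row=9, L[9]='w', prepend. Next row=LF[9]=4
Reversed output: wyyvzxvyzwxwz$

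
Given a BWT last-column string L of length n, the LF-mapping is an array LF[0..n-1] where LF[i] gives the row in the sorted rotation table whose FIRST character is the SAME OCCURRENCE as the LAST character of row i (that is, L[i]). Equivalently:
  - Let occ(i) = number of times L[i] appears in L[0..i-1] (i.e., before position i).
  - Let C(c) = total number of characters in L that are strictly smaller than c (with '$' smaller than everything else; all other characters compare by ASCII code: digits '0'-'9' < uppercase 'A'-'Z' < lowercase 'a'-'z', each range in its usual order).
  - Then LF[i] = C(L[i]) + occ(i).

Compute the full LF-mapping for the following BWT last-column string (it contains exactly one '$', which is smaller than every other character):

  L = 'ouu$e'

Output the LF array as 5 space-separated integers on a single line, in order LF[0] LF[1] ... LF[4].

Char counts: '$':1, 'e':1, 'o':1, 'u':2
C (first-col start): C('$')=0, C('e')=1, C('o')=2, C('u')=3
L[0]='o': occ=0, LF[0]=C('o')+0=2+0=2
L[1]='u': occ=0, LF[1]=C('u')+0=3+0=3
L[2]='u': occ=1, LF[2]=C('u')+1=3+1=4
L[3]='$': occ=0, LF[3]=C('$')+0=0+0=0
L[4]='e': occ=0, LF[4]=C('e')+0=1+0=1

Answer: 2 3 4 0 1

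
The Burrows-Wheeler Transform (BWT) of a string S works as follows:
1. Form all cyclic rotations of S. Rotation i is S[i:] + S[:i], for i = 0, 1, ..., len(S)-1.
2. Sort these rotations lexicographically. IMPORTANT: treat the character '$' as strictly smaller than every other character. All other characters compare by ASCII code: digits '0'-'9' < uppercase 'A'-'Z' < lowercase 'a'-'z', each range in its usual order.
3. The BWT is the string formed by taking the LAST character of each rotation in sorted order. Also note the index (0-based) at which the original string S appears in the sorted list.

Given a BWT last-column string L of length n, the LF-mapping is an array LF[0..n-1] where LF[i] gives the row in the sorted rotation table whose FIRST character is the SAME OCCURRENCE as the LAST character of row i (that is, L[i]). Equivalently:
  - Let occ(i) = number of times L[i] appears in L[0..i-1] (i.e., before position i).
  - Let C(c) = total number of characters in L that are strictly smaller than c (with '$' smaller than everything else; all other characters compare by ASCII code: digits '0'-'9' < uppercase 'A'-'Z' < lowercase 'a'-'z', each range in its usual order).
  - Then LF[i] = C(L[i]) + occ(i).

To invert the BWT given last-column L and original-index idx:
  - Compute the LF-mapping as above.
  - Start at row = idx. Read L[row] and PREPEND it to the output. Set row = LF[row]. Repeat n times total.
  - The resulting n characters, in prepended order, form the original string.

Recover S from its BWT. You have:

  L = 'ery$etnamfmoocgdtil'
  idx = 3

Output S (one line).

Answer: dragonflycommittee$

Derivation:
LF mapping: 4 15 18 0 5 16 12 1 10 6 11 13 14 2 7 3 17 8 9
Walk LF starting at row 3, prepending L[row]:
  step 1: row=3, L[3]='$', prepend. Next row=LF[3]=0
  step 2: row=0, L[0]='e', prepend. Next row=LF[0]=4
  step 3: row=4, L[4]='e', prepend. Next row=LF[4]=5
  step 4: row=5, L[5]='t', prepend. Next row=LF[5]=16
  step 5: row=16, L[16]='t', prepend. Next row=LF[16]=17
  step 6: row=17, L[17]='i', prepend. Next row=LF[17]=8
  step 7: row=8, L[8]='m', prepend. Next row=LF[8]=10
  step 8: row=10, L[10]='m', prepend. Next row=LF[10]=11
  step 9: row=11, L[11]='o', prepend. Next row=LF[11]=13
  step 10: row=13, L[13]='c', prepend. Next row=LF[13]=2
  step 11: row=2, L[2]='y', prepend. Next row=LF[2]=18
  step 12: row=18, L[18]='l', prepend. Next row=LF[18]=9
  step 13: row=9, L[9]='f', prepend. Next row=LF[9]=6
  step 14: row=6, L[6]='n', prepend. Next row=LF[6]=12
  step 15: row=12, L[12]='o', prepend. Next row=LF[12]=14
  step 16: row=14, L[14]='g', prepend. Next row=LF[14]=7
  step 17: row=7, L[7]='a', prepend. Next row=LF[7]=1
  step 18: row=1, L[1]='r', prepend. Next row=LF[1]=15
  step 19: row=15, L[15]='d', prepend. Next row=LF[15]=3
Reversed output: dragonflycommittee$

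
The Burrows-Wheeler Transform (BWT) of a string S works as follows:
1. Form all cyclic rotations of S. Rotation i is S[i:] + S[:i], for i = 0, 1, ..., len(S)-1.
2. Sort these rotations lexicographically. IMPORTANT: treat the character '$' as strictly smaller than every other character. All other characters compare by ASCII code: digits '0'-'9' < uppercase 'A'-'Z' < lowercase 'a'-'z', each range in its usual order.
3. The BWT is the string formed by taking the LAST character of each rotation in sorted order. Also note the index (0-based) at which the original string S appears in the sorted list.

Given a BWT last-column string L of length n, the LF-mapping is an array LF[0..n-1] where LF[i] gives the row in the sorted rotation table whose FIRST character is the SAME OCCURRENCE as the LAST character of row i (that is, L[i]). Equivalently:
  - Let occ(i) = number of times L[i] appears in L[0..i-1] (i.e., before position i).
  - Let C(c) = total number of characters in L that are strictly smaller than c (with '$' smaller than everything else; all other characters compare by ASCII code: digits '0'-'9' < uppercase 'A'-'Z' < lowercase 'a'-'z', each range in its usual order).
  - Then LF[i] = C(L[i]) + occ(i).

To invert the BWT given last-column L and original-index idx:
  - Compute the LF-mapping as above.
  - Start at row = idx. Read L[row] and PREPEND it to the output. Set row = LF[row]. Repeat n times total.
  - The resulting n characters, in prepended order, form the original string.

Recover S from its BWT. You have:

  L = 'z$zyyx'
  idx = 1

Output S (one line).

LF mapping: 4 0 5 2 3 1
Walk LF starting at row 1, prepending L[row]:
  step 1: row=1, L[1]='$', prepend. Next row=LF[1]=0
  step 2: row=0, L[0]='z', prepend. Next row=LF[0]=4
  step 3: row=4, L[4]='y', prepend. Next row=LF[4]=3
  step 4: row=3, L[3]='y', prepend. Next row=LF[3]=2
  step 5: row=2, L[2]='z', prepend. Next row=LF[2]=5
  step 6: row=5, L[5]='x', prepend. Next row=LF[5]=1
Reversed output: xzyyz$

Answer: xzyyz$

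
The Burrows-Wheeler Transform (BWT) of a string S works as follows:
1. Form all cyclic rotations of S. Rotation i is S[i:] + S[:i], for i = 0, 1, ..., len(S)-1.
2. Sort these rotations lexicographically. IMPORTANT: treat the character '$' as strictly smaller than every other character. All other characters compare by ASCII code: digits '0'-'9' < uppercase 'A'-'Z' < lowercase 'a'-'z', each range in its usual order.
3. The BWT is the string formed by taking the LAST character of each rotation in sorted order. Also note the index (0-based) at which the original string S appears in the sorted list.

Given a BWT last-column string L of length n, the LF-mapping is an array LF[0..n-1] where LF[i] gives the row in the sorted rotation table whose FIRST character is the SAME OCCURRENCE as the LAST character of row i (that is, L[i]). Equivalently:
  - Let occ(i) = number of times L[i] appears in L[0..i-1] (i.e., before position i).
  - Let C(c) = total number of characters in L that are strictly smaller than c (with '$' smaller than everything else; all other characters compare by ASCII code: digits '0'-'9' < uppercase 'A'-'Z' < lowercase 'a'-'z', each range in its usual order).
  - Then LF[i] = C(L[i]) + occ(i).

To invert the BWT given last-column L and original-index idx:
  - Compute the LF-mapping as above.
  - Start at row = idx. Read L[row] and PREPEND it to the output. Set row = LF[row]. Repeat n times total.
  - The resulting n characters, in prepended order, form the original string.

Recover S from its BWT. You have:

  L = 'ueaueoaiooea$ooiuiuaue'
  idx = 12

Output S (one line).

Answer: oeaaeauooieiooeuuuaiu$

Derivation:
LF mapping: 17 5 1 18 6 12 2 9 13 14 7 3 0 15 16 10 19 11 20 4 21 8
Walk LF starting at row 12, prepending L[row]:
  step 1: row=12, L[12]='$', prepend. Next row=LF[12]=0
  step 2: row=0, L[0]='u', prepend. Next row=LF[0]=17
  step 3: row=17, L[17]='i', prepend. Next row=LF[17]=11
  step 4: row=11, L[11]='a', prepend. Next row=LF[11]=3
  step 5: row=3, L[3]='u', prepend. Next row=LF[3]=18
  step 6: row=18, L[18]='u', prepend. Next row=LF[18]=20
  step 7: row=20, L[20]='u', prepend. Next row=LF[20]=21
  step 8: row=21, L[21]='e', prepend. Next row=LF[21]=8
  step 9: row=8, L[8]='o', prepend. Next row=LF[8]=13
  step 10: row=13, L[13]='o', prepend. Next row=LF[13]=15
  step 11: row=15, L[15]='i', prepend. Next row=LF[15]=10
  step 12: row=10, L[10]='e', prepend. Next row=LF[10]=7
  step 13: row=7, L[7]='i', prepend. Next row=LF[7]=9
  step 14: row=9, L[9]='o', prepend. Next row=LF[9]=14
  step 15: row=14, L[14]='o', prepend. Next row=LF[14]=16
  step 16: row=16, L[16]='u', prepend. Next row=LF[16]=19
  step 17: row=19, L[19]='a', prepend. Next row=LF[19]=4
  step 18: row=4, L[4]='e', prepend. Next row=LF[4]=6
  step 19: row=6, L[6]='a', prepend. Next row=LF[6]=2
  step 20: row=2, L[2]='a', prepend. Next row=LF[2]=1
  step 21: row=1, L[1]='e', prepend. Next row=LF[1]=5
  step 22: row=5, L[5]='o', prepend. Next row=LF[5]=12
Reversed output: oeaaeauooieiooeuuuaiu$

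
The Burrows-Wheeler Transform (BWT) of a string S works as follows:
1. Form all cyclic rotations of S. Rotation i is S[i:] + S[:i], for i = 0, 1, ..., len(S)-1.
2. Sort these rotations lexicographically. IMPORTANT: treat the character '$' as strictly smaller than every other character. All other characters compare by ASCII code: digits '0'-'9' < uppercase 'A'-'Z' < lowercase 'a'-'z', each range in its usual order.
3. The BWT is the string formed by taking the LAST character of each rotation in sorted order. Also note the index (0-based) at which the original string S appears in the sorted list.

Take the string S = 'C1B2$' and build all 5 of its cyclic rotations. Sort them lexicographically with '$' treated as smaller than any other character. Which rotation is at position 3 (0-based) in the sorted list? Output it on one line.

Answer: B2$C1

Derivation:
All 5 rotations (rotation i = S[i:]+S[:i]):
  rot[0] = C1B2$
  rot[1] = 1B2$C
  rot[2] = B2$C1
  rot[3] = 2$C1B
  rot[4] = $C1B2
Sorted (with $ < everything):
  sorted[0] = $C1B2
  sorted[1] = 1B2$C
  sorted[2] = 2$C1B
  sorted[3] = B2$C1
  sorted[4] = C1B2$
sorted[3] = B2$C1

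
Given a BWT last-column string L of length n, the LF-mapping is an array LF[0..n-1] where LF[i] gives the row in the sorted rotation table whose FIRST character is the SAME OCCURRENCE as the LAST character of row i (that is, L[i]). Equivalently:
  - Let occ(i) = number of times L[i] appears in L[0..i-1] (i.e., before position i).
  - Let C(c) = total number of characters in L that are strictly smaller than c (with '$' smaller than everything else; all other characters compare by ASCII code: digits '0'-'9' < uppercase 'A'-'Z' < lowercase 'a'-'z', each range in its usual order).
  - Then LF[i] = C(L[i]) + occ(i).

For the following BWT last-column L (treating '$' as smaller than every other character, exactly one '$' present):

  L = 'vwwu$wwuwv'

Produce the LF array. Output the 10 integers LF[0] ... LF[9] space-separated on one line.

Char counts: '$':1, 'u':2, 'v':2, 'w':5
C (first-col start): C('$')=0, C('u')=1, C('v')=3, C('w')=5
L[0]='v': occ=0, LF[0]=C('v')+0=3+0=3
L[1]='w': occ=0, LF[1]=C('w')+0=5+0=5
L[2]='w': occ=1, LF[2]=C('w')+1=5+1=6
L[3]='u': occ=0, LF[3]=C('u')+0=1+0=1
L[4]='$': occ=0, LF[4]=C('$')+0=0+0=0
L[5]='w': occ=2, LF[5]=C('w')+2=5+2=7
L[6]='w': occ=3, LF[6]=C('w')+3=5+3=8
L[7]='u': occ=1, LF[7]=C('u')+1=1+1=2
L[8]='w': occ=4, LF[8]=C('w')+4=5+4=9
L[9]='v': occ=1, LF[9]=C('v')+1=3+1=4

Answer: 3 5 6 1 0 7 8 2 9 4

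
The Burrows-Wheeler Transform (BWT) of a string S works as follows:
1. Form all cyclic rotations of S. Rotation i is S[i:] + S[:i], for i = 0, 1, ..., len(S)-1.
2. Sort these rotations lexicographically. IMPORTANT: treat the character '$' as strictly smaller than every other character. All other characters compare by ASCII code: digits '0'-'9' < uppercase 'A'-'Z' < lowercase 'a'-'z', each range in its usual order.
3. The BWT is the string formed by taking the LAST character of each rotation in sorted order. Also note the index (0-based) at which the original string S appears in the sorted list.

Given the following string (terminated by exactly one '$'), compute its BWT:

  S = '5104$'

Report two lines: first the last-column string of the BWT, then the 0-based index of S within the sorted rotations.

All 5 rotations (rotation i = S[i:]+S[:i]):
  rot[0] = 5104$
  rot[1] = 104$5
  rot[2] = 04$51
  rot[3] = 4$510
  rot[4] = $5104
Sorted (with $ < everything):
  sorted[0] = $5104  (last char: '4')
  sorted[1] = 04$51  (last char: '1')
  sorted[2] = 104$5  (last char: '5')
  sorted[3] = 4$510  (last char: '0')
  sorted[4] = 5104$  (last char: '$')
Last column: 4150$
Original string S is at sorted index 4

Answer: 4150$
4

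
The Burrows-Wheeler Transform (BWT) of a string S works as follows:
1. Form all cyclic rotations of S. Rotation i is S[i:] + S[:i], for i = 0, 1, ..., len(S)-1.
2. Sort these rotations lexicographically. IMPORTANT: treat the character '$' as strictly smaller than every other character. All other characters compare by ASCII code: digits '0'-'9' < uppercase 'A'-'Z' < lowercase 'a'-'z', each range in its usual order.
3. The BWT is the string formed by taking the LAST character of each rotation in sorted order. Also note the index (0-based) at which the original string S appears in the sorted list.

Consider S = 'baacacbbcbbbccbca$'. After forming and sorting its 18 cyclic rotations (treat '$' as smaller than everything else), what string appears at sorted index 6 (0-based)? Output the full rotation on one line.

All 18 rotations (rotation i = S[i:]+S[:i]):
  rot[0] = baacacbbcbbbccbca$
  rot[1] = aacacbbcbbbccbca$b
  rot[2] = acacbbcbbbccbca$ba
  rot[3] = cacbbcbbbccbca$baa
  rot[4] = acbbcbbbccbca$baac
  rot[5] = cbbcbbbccbca$baaca
  rot[6] = bbcbbbccbca$baacac
  rot[7] = bcbbbccbca$baacacb
  rot[8] = cbbbccbca$baacacbb
  rot[9] = bbbccbca$baacacbbc
  rot[10] = bbccbca$baacacbbcb
  rot[11] = bccbca$baacacbbcbb
  rot[12] = ccbca$baacacbbcbbb
  rot[13] = cbca$baacacbbcbbbc
  rot[14] = bca$baacacbbcbbbcc
  rot[15] = ca$baacacbbcbbbccb
  rot[16] = a$baacacbbcbbbccbc
  rot[17] = $baacacbbcbbbccbca
Sorted (with $ < everything):
  sorted[0] = $baacacbbcbbbccbca
  sorted[1] = a$baacacbbcbbbccbc
  sorted[2] = aacacbbcbbbccbca$b
  sorted[3] = acacbbcbbbccbca$ba
  sorted[4] = acbbcbbbccbca$baac
  sorted[5] = baacacbbcbbbccbca$
  sorted[6] = bbbccbca$baacacbbc
  sorted[7] = bbcbbbccbca$baacac
  sorted[8] = bbccbca$baacacbbcb
  sorted[9] = bca$baacacbbcbbbcc
  sorted[10] = bcbbbccbca$baacacb
  sorted[11] = bccbca$baacacbbcbb
  sorted[12] = ca$baacacbbcbbbccb
  sorted[13] = cacbbcbbbccbca$baa
  sorted[14] = cbbbccbca$baacacbb
  sorted[15] = cbbcbbbccbca$baaca
  sorted[16] = cbca$baacacbbcbbbc
  sorted[17] = ccbca$baacacbbcbbb
sorted[6] = bbbccbca$baacacbbc

Answer: bbbccbca$baacacbbc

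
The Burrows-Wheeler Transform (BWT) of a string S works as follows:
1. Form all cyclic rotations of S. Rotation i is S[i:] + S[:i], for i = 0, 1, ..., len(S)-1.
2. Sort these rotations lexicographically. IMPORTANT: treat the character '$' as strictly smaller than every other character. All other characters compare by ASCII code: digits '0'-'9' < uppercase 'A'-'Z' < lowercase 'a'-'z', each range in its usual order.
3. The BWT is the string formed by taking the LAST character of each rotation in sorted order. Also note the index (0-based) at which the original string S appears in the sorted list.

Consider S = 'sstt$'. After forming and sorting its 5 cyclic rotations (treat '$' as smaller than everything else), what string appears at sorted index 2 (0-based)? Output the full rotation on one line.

Answer: stt$s

Derivation:
All 5 rotations (rotation i = S[i:]+S[:i]):
  rot[0] = sstt$
  rot[1] = stt$s
  rot[2] = tt$ss
  rot[3] = t$sst
  rot[4] = $sstt
Sorted (with $ < everything):
  sorted[0] = $sstt
  sorted[1] = sstt$
  sorted[2] = stt$s
  sorted[3] = t$sst
  sorted[4] = tt$ss
sorted[2] = stt$s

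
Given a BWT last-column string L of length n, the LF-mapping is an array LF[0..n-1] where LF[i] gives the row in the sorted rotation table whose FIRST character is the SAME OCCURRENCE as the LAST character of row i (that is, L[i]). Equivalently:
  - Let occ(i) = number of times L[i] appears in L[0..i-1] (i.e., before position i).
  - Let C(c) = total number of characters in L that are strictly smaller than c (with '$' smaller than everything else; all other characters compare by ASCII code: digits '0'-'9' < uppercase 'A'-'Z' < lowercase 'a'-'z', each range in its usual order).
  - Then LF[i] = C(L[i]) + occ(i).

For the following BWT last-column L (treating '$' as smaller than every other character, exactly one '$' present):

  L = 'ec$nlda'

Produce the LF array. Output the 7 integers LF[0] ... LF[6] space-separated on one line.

Char counts: '$':1, 'a':1, 'c':1, 'd':1, 'e':1, 'l':1, 'n':1
C (first-col start): C('$')=0, C('a')=1, C('c')=2, C('d')=3, C('e')=4, C('l')=5, C('n')=6
L[0]='e': occ=0, LF[0]=C('e')+0=4+0=4
L[1]='c': occ=0, LF[1]=C('c')+0=2+0=2
L[2]='$': occ=0, LF[2]=C('$')+0=0+0=0
L[3]='n': occ=0, LF[3]=C('n')+0=6+0=6
L[4]='l': occ=0, LF[4]=C('l')+0=5+0=5
L[5]='d': occ=0, LF[5]=C('d')+0=3+0=3
L[6]='a': occ=0, LF[6]=C('a')+0=1+0=1

Answer: 4 2 0 6 5 3 1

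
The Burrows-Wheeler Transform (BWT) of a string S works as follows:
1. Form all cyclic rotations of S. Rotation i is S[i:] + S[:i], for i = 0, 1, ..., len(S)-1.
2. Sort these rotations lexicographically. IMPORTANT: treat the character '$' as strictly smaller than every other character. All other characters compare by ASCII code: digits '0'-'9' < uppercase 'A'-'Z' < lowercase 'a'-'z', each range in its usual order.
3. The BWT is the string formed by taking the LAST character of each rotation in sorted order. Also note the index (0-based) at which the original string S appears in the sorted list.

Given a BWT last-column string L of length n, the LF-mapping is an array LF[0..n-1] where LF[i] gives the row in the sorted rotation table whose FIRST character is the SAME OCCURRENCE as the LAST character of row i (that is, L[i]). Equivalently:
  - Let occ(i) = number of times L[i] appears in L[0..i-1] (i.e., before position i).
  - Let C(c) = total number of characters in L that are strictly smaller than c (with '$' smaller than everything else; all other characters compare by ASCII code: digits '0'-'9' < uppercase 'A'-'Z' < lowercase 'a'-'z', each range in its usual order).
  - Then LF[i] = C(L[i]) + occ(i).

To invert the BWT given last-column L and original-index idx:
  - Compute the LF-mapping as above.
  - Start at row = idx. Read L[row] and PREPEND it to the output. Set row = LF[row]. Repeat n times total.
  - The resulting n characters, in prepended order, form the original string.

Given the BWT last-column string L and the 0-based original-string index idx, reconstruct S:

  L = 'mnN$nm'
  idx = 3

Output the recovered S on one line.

LF mapping: 2 4 1 0 5 3
Walk LF starting at row 3, prepending L[row]:
  step 1: row=3, L[3]='$', prepend. Next row=LF[3]=0
  step 2: row=0, L[0]='m', prepend. Next row=LF[0]=2
  step 3: row=2, L[2]='N', prepend. Next row=LF[2]=1
  step 4: row=1, L[1]='n', prepend. Next row=LF[1]=4
  step 5: row=4, L[4]='n', prepend. Next row=LF[4]=5
  step 6: row=5, L[5]='m', prepend. Next row=LF[5]=3
Reversed output: mnnNm$

Answer: mnnNm$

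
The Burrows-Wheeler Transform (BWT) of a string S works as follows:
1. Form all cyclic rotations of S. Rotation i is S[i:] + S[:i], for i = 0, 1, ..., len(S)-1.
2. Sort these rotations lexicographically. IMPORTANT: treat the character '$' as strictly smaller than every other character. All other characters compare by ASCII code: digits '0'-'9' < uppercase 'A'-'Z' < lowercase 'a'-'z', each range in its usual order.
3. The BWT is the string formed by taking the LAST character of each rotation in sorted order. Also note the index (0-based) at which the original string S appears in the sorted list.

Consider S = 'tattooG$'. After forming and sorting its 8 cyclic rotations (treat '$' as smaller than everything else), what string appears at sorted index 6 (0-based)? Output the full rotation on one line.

Answer: tooG$tat

Derivation:
All 8 rotations (rotation i = S[i:]+S[:i]):
  rot[0] = tattooG$
  rot[1] = attooG$t
  rot[2] = ttooG$ta
  rot[3] = tooG$tat
  rot[4] = ooG$tatt
  rot[5] = oG$tatto
  rot[6] = G$tattoo
  rot[7] = $tattooG
Sorted (with $ < everything):
  sorted[0] = $tattooG
  sorted[1] = G$tattoo
  sorted[2] = attooG$t
  sorted[3] = oG$tatto
  sorted[4] = ooG$tatt
  sorted[5] = tattooG$
  sorted[6] = tooG$tat
  sorted[7] = ttooG$ta
sorted[6] = tooG$tat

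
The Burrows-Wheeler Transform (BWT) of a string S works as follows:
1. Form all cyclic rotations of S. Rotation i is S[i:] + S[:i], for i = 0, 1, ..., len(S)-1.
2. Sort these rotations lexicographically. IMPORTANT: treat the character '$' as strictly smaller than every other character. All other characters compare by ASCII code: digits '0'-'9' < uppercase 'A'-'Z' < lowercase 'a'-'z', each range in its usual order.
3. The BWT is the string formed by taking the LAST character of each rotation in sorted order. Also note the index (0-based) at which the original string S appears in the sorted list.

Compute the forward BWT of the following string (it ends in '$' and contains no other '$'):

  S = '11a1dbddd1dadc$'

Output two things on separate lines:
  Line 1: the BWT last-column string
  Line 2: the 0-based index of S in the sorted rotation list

Answer: c$1da1dddd11adb
1

Derivation:
All 15 rotations (rotation i = S[i:]+S[:i]):
  rot[0] = 11a1dbddd1dadc$
  rot[1] = 1a1dbddd1dadc$1
  rot[2] = a1dbddd1dadc$11
  rot[3] = 1dbddd1dadc$11a
  rot[4] = dbddd1dadc$11a1
  rot[5] = bddd1dadc$11a1d
  rot[6] = ddd1dadc$11a1db
  rot[7] = dd1dadc$11a1dbd
  rot[8] = d1dadc$11a1dbdd
  rot[9] = 1dadc$11a1dbddd
  rot[10] = dadc$11a1dbddd1
  rot[11] = adc$11a1dbddd1d
  rot[12] = dc$11a1dbddd1da
  rot[13] = c$11a1dbddd1dad
  rot[14] = $11a1dbddd1dadc
Sorted (with $ < everything):
  sorted[0] = $11a1dbddd1dadc  (last char: 'c')
  sorted[1] = 11a1dbddd1dadc$  (last char: '$')
  sorted[2] = 1a1dbddd1dadc$1  (last char: '1')
  sorted[3] = 1dadc$11a1dbddd  (last char: 'd')
  sorted[4] = 1dbddd1dadc$11a  (last char: 'a')
  sorted[5] = a1dbddd1dadc$11  (last char: '1')
  sorted[6] = adc$11a1dbddd1d  (last char: 'd')
  sorted[7] = bddd1dadc$11a1d  (last char: 'd')
  sorted[8] = c$11a1dbddd1dad  (last char: 'd')
  sorted[9] = d1dadc$11a1dbdd  (last char: 'd')
  sorted[10] = dadc$11a1dbddd1  (last char: '1')
  sorted[11] = dbddd1dadc$11a1  (last char: '1')
  sorted[12] = dc$11a1dbddd1da  (last char: 'a')
  sorted[13] = dd1dadc$11a1dbd  (last char: 'd')
  sorted[14] = ddd1dadc$11a1db  (last char: 'b')
Last column: c$1da1dddd11adb
Original string S is at sorted index 1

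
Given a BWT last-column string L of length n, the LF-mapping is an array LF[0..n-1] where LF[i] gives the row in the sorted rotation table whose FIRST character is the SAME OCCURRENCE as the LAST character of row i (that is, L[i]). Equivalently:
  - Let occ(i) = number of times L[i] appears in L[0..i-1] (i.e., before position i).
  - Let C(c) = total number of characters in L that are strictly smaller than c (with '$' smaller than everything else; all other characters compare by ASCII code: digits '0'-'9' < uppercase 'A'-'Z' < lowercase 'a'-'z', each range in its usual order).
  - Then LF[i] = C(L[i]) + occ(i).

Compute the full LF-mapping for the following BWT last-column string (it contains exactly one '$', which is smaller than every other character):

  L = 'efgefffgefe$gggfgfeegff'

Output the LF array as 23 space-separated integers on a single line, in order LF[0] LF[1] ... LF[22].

Answer: 1 7 16 2 8 9 10 17 3 11 4 0 18 19 20 12 21 13 5 6 22 14 15

Derivation:
Char counts: '$':1, 'e':6, 'f':9, 'g':7
C (first-col start): C('$')=0, C('e')=1, C('f')=7, C('g')=16
L[0]='e': occ=0, LF[0]=C('e')+0=1+0=1
L[1]='f': occ=0, LF[1]=C('f')+0=7+0=7
L[2]='g': occ=0, LF[2]=C('g')+0=16+0=16
L[3]='e': occ=1, LF[3]=C('e')+1=1+1=2
L[4]='f': occ=1, LF[4]=C('f')+1=7+1=8
L[5]='f': occ=2, LF[5]=C('f')+2=7+2=9
L[6]='f': occ=3, LF[6]=C('f')+3=7+3=10
L[7]='g': occ=1, LF[7]=C('g')+1=16+1=17
L[8]='e': occ=2, LF[8]=C('e')+2=1+2=3
L[9]='f': occ=4, LF[9]=C('f')+4=7+4=11
L[10]='e': occ=3, LF[10]=C('e')+3=1+3=4
L[11]='$': occ=0, LF[11]=C('$')+0=0+0=0
L[12]='g': occ=2, LF[12]=C('g')+2=16+2=18
L[13]='g': occ=3, LF[13]=C('g')+3=16+3=19
L[14]='g': occ=4, LF[14]=C('g')+4=16+4=20
L[15]='f': occ=5, LF[15]=C('f')+5=7+5=12
L[16]='g': occ=5, LF[16]=C('g')+5=16+5=21
L[17]='f': occ=6, LF[17]=C('f')+6=7+6=13
L[18]='e': occ=4, LF[18]=C('e')+4=1+4=5
L[19]='e': occ=5, LF[19]=C('e')+5=1+5=6
L[20]='g': occ=6, LF[20]=C('g')+6=16+6=22
L[21]='f': occ=7, LF[21]=C('f')+7=7+7=14
L[22]='f': occ=8, LF[22]=C('f')+8=7+8=15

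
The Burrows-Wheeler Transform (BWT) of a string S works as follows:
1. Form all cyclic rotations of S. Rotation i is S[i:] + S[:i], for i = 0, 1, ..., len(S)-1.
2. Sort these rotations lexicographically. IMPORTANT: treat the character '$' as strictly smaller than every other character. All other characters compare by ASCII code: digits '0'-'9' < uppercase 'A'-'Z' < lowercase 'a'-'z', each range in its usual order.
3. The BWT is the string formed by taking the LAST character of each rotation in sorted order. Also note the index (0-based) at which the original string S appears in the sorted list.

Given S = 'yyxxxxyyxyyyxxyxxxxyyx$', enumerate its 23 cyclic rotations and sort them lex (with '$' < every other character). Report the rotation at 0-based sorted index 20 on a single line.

Answer: yyxxyxxxxyyx$yyxxxxyyxy

Derivation:
All 23 rotations (rotation i = S[i:]+S[:i]):
  rot[0] = yyxxxxyyxyyyxxyxxxxyyx$
  rot[1] = yxxxxyyxyyyxxyxxxxyyx$y
  rot[2] = xxxxyyxyyyxxyxxxxyyx$yy
  rot[3] = xxxyyxyyyxxyxxxxyyx$yyx
  rot[4] = xxyyxyyyxxyxxxxyyx$yyxx
  rot[5] = xyyxyyyxxyxxxxyyx$yyxxx
  rot[6] = yyxyyyxxyxxxxyyx$yyxxxx
  rot[7] = yxyyyxxyxxxxyyx$yyxxxxy
  rot[8] = xyyyxxyxxxxyyx$yyxxxxyy
  rot[9] = yyyxxyxxxxyyx$yyxxxxyyx
  rot[10] = yyxxyxxxxyyx$yyxxxxyyxy
  rot[11] = yxxyxxxxyyx$yyxxxxyyxyy
  rot[12] = xxyxxxxyyx$yyxxxxyyxyyy
  rot[13] = xyxxxxyyx$yyxxxxyyxyyyx
  rot[14] = yxxxxyyx$yyxxxxyyxyyyxx
  rot[15] = xxxxyyx$yyxxxxyyxyyyxxy
  rot[16] = xxxyyx$yyxxxxyyxyyyxxyx
  rot[17] = xxyyx$yyxxxxyyxyyyxxyxx
  rot[18] = xyyx$yyxxxxyyxyyyxxyxxx
  rot[19] = yyx$yyxxxxyyxyyyxxyxxxx
  rot[20] = yx$yyxxxxyyxyyyxxyxxxxy
  rot[21] = x$yyxxxxyyxyyyxxyxxxxyy
  rot[22] = $yyxxxxyyxyyyxxyxxxxyyx
Sorted (with $ < everything):
  sorted[0] = $yyxxxxyyxyyyxxyxxxxyyx
  sorted[1] = x$yyxxxxyyxyyyxxyxxxxyy
  sorted[2] = xxxxyyx$yyxxxxyyxyyyxxy
  sorted[3] = xxxxyyxyyyxxyxxxxyyx$yy
  sorted[4] = xxxyyx$yyxxxxyyxyyyxxyx
  sorted[5] = xxxyyxyyyxxyxxxxyyx$yyx
  sorted[6] = xxyxxxxyyx$yyxxxxyyxyyy
  sorted[7] = xxyyx$yyxxxxyyxyyyxxyxx
  sorted[8] = xxyyxyyyxxyxxxxyyx$yyxx
  sorted[9] = xyxxxxyyx$yyxxxxyyxyyyx
  sorted[10] = xyyx$yyxxxxyyxyyyxxyxxx
  sorted[11] = xyyxyyyxxyxxxxyyx$yyxxx
  sorted[12] = xyyyxxyxxxxyyx$yyxxxxyy
  sorted[13] = yx$yyxxxxyyxyyyxxyxxxxy
  sorted[14] = yxxxxyyx$yyxxxxyyxyyyxx
  sorted[15] = yxxxxyyxyyyxxyxxxxyyx$y
  sorted[16] = yxxyxxxxyyx$yyxxxxyyxyy
  sorted[17] = yxyyyxxyxxxxyyx$yyxxxxy
  sorted[18] = yyx$yyxxxxyyxyyyxxyxxxx
  sorted[19] = yyxxxxyyxyyyxxyxxxxyyx$
  sorted[20] = yyxxyxxxxyyx$yyxxxxyyxy
  sorted[21] = yyxyyyxxyxxxxyyx$yyxxxx
  sorted[22] = yyyxxyxxxxyyx$yyxxxxyyx
sorted[20] = yyxxyxxxxyyx$yyxxxxyyxy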